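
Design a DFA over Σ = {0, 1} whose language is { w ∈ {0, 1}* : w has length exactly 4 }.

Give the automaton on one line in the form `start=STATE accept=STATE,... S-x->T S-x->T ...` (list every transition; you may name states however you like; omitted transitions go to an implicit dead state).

We only need to distinguish lengths 0, 1, …, 4, and '>4'. Chain S0 → S1 → S2 → S3 → S4 → S5 on every symbol, with S5 looping. Accepting states: {S4}.
With 6 states:
        0   1  
>  S0   S1  S1 
   S1   S2  S2 
   S2   S3  S3 
   S3   S4  S4 
 * S4   S5  S5 
   S5   S5  S5 
(> = start, * = accepting)

start=S0 accept=S4 S0-0->S1 S0-1->S1 S1-0->S2 S1-1->S2 S2-0->S3 S2-1->S3 S3-0->S4 S3-1->S4 S4-0->S5 S4-1->S5 S5-0->S5 S5-1->S5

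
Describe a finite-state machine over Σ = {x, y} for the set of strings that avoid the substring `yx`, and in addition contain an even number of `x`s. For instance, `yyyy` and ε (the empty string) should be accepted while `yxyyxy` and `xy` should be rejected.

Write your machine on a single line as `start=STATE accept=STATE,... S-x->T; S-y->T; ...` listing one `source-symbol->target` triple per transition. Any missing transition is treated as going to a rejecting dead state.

Build one automaton per condition and run them in lockstep. The first has 3 states tracking partial matches of the forbidden pattern `yx`; the second has 2 states tracking the count of `x`s modulo 2. A product state is a pair (one from each), accepting exactly when both do.
A 6-state machine:
        x   y  
>* q0   q1  q2 
   q1   q0  q3 
 * q2   q4  q2 
   q3   q5  q3 
   q4   q5  q4 
   q5   q4  q5 
(> = start, * = accepting)

start=q0; accept=q0,q2; q0-x->q1; q0-y->q2; q1-x->q0; q1-y->q3; q2-x->q4; q2-y->q2; q3-x->q5; q3-y->q3; q4-x->q5; q4-y->q4; q5-x->q4; q5-y->q5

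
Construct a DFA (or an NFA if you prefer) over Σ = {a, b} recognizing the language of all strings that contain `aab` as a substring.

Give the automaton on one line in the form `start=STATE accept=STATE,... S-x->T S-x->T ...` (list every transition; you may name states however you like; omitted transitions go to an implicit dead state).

Track how much of `aab` has been matched so far: state S0 is no progress, S3 is the absorbing accept state reached once `aab` has occurred. Intermediate states record partial matches; on a mismatch, fall back to the longest reusable overlap.
4 states suffice.
        a   b  
>  S0   S1  S0 
   S1   S2  S0 
   S2   S2  S3 
 * S3   S3  S3 
(> = start, * = accepting)

start=S0 accept=S3 S0-a->S1 S0-b->S0 S1-a->S2 S1-b->S0 S2-a->S2 S2-b->S3 S3-a->S3 S3-b->S3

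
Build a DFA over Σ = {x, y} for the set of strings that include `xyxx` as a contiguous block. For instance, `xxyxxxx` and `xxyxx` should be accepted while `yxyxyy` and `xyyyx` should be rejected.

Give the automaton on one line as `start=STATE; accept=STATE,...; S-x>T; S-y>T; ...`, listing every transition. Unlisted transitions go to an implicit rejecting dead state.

start=q0; accept=q4; q0-x>q1; q0-y>q0; q1-x>q1; q1-y>q2; q2-x>q3; q2-y>q0; q3-x>q4; q3-y>q2; q4-x>q4; q4-y>q4

Track how much of `xyxx` has been matched so far: state q0 is no progress, q4 is the absorbing accept state reached once `xyxx` has occurred. Intermediate states record partial matches; on a mismatch, fall back to the longest reusable overlap.
With 5 states:
        x   y  
>  q0   q1  q0 
   q1   q1  q2 
   q2   q3  q0 
   q3   q4  q2 
 * q4   q4  q4 
(> = start, * = accepting)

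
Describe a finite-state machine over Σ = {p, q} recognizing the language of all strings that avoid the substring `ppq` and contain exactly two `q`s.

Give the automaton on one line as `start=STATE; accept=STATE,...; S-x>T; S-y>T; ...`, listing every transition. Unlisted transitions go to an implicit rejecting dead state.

Build one automaton per condition and run them in lockstep. The first has 4 states tracking partial matches of the forbidden pattern `ppq`; the second has 4 states tracking the count of `q`s, saturating at 3. A product state is a pair (one from each), accepting exactly when both do.
       p  q 
>  A   B  C 
   B   D  C 
   C   E  F 
   D   D  G 
   E   H  F 
 * F   I  J 
   G   G  K 
   H   H  K 
 * I   L  J 
   J   M  J 
   K   K  N 
 * L   L  N 
   M   O  J 
   N   N  N 
   O   O  N 
(> = start, * = accepting)

start=A; accept=F,I,L; A-p>B; A-q>C; B-p>D; B-q>C; C-p>E; C-q>F; D-p>D; D-q>G; E-p>H; E-q>F; F-p>I; F-q>J; G-p>G; G-q>K; H-p>H; H-q>K; I-p>L; I-q>J; J-p>M; J-q>J; K-p>K; K-q>N; L-p>L; L-q>N; M-p>O; M-q>J; N-p>N; N-q>N; O-p>O; O-q>N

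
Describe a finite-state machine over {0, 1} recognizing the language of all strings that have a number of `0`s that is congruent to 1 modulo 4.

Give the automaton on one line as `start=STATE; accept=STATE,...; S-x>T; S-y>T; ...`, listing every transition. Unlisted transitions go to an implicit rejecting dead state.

start=q0; accept=q1; q0-0>q1; q0-1>q0; q1-0>q2; q1-1>q1; q2-0>q3; q2-1>q2; q3-0>q0; q3-1>q3

Keep the running count of `0`s modulo 4: each `0` advances along the cycle q0 → q1 → q2 → q3 → q0 while other symbols loop. Accept at q1.
        0   1  
>  q0   q1  q0 
 * q1   q2  q1 
   q2   q3  q2 
   q3   q0  q3 
(> = start, * = accepting)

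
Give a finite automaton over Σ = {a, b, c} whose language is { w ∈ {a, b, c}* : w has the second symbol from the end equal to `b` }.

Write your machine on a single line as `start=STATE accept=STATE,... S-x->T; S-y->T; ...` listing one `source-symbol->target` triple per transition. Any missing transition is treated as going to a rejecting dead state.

start=s0; accept=s7,s8,s9; s0-a->s1; s0-b->s2; s0-c->s3; s1-a->s4; s1-b->s5; s1-c->s6; s2-a->s7; s2-b->s8; s2-c->s9; s3-a->s10; s3-b->s11; s3-c->s12; s4-a->s4; s4-b->s5; s4-c->s6; s5-a->s7; s5-b->s8; s5-c->s9; s6-a->s10; s6-b->s11; s6-c->s12; s7-a->s4; s7-b->s5; s7-c->s6; s8-a->s7; s8-b->s8; s8-c->s9; s9-a->s10; s9-b->s11; s9-c->s12; s10-a->s4; s10-b->s5; s10-c->s6; s11-a->s7; s11-b->s8; s11-c->s9; s12-a->s10; s12-b->s11; s12-c->s12

A DFA must remember the last 2 symbols (since which symbol is second-to-last isn't known until the input ends). Use one state per possible window of the last ≤2 symbols; accept from those whose window starts with `b`.
A 13-state machine:
          a    b    c  
>  s0     s1   s2   s3 
   s1     s4   s5   s6 
   s2     s7   s8   s9 
   s3    s10  s11  s12 
   s4     s4   s5   s6 
   s5     s7   s8   s9 
   s6    s10  s11  s12 
 * s7     s4   s5   s6 
 * s8     s7   s8   s9 
 * s9    s10  s11  s12 
   s10    s4   s5   s6 
   s11    s7   s8   s9 
   s12   s10  s11  s12 
(> = start, * = accepting)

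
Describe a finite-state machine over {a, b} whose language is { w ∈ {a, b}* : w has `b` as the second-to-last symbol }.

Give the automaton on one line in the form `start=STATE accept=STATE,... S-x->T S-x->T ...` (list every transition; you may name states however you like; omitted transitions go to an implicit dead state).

A DFA must remember the last 2 symbols (since which symbol is second-to-last isn't known until the input ends). Use one state per possible window of the last ≤2 symbols; accept from those whose window starts with `b`.
        a   b  
>  q0   q1  q2 
   q1   q3  q4 
   q2   q5  q6 
   q3   q3  q4 
   q4   q5  q6 
 * q5   q3  q4 
 * q6   q5  q6 
(> = start, * = accepting)

start=q0 accept=q5,q6 q0-a->q1 q0-b->q2 q1-a->q3 q1-b->q4 q2-a->q5 q2-b->q6 q3-a->q3 q3-b->q4 q4-a->q5 q4-b->q6 q5-a->q3 q5-b->q4 q6-a->q5 q6-b->q6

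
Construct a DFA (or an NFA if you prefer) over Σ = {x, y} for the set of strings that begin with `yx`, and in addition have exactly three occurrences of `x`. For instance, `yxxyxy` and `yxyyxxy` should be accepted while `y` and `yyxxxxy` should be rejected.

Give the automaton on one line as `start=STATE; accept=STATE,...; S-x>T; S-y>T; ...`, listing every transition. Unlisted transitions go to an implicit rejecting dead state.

Run two small machines in parallel and take their product. One (4 states) tracks whether the input so far still matches the prefix `yx`; the other (5 states) tracks the count of `x`s, saturating at 4. Each combined state is a pair, one component from each; accept when both components accept. Minimizing collapses redundant product states.
        x   y  
>  q0   q1  q2 
   q1   q1  q1 
   q2   q3  q1 
   q3   q4  q3 
   q4   q5  q4 
 * q5   q1  q5 
(> = start, * = accepting)

start=q0; accept=q5; q0-x>q1; q0-y>q2; q1-x>q1; q1-y>q1; q2-x>q3; q2-y>q1; q3-x>q4; q3-y>q3; q4-x>q5; q4-y>q4; q5-x>q1; q5-y>q5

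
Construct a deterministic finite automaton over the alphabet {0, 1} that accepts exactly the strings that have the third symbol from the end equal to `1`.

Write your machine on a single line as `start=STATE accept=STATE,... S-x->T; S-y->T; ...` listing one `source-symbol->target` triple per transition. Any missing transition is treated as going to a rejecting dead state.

Because acceptance depends on a position counted from the end, the machine has to buffer the most recent 3 symbols. Make each state the string of the last up-to-3 symbols read; on input `x` shift the window left and append `x`. Accept when the buffered window has length 3 and begins with `1`.
With 15 states:
          0    1  
>  S0     S1   S2 
   S1     S3   S4 
   S2     S5   S6 
   S3     S7   S8 
   S4     S9  S10 
   S5    S11  S12 
   S6    S13  S14 
   S7     S7   S8 
   S8     S9  S10 
   S9    S11  S12 
   S10   S13  S14 
 * S11    S7   S8 
 * S12    S9  S10 
 * S13   S11  S12 
 * S14   S13  S14 
(> = start, * = accepting)

start=S0; accept=S11,S12,S13,S14; S0-0->S1; S0-1->S2; S1-0->S3; S1-1->S4; S2-0->S5; S2-1->S6; S3-0->S7; S3-1->S8; S4-0->S9; S4-1->S10; S5-0->S11; S5-1->S12; S6-0->S13; S6-1->S14; S7-0->S7; S7-1->S8; S8-0->S9; S8-1->S10; S9-0->S11; S9-1->S12; S10-0->S13; S10-1->S14; S11-0->S7; S11-1->S8; S12-0->S9; S12-1->S10; S13-0->S11; S13-1->S12; S14-0->S13; S14-1->S14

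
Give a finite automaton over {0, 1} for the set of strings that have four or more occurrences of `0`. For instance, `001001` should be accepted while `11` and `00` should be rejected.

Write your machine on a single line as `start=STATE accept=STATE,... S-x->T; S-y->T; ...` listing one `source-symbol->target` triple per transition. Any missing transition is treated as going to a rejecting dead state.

start=A; accept=E,F; A-0->B; A-1->A; B-0->C; B-1->B; C-0->D; C-1->C; D-0->E; D-1->D; E-0->F; E-1->E; F-0->F; F-1->F

Count `0`s, saturating at 5: states A through E mean 0 through 4 `0`s seen; F means more than 4. Each `0` increments (capped at F); other symbols loop. Accept from {E, F}.
With 6 states:
       0  1 
>  A   B  A 
   B   C  B 
   C   D  C 
   D   E  D 
 * E   F  E 
 * F   F  F 
(> = start, * = accepting)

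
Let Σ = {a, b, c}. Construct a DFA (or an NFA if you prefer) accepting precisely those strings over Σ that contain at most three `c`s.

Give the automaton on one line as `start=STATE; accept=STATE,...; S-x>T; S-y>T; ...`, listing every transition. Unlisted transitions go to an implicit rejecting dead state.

Count `c`s, saturating at 4: states S0 through S3 mean 0 through 3 `c`s seen; S4 means more than 3. Each `c` increments (capped at S4); other symbols loop. Accept from {S0, S1, S2, S3}.
With 5 states:
        a   b   c  
>* S0   S0  S0  S1 
 * S1   S1  S1  S2 
 * S2   S2  S2  S3 
 * S3   S3  S3  S4 
   S4   S4  S4  S4 
(> = start, * = accepting)

start=S0; accept=S0,S1,S2,S3; S0-a>S0; S0-b>S0; S0-c>S1; S1-a>S1; S1-b>S1; S1-c>S2; S2-a>S2; S2-b>S2; S2-c>S3; S3-a>S3; S3-b>S3; S3-c>S4; S4-a>S4; S4-b>S4; S4-c>S4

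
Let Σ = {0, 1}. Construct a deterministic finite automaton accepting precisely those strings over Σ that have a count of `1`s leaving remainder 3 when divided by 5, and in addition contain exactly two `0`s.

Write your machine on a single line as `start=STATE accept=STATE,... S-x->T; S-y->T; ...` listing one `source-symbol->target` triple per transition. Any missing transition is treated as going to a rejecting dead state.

start=A; accept=P; A-0->B; A-1->C; B-0->D; B-1->E; C-0->E; C-1->F; D-0->G; D-1->H; E-0->H; E-1->I; F-0->I; F-1->J; G-0->G; G-1->K; H-0->K; H-1->L; I-0->L; I-1->M; J-0->M; J-1->N; K-0->K; K-1->O; L-0->O; L-1->P; M-0->P; M-1->Q; N-0->Q; N-1->A; O-0->O; O-1->R; P-0->R; P-1->S; Q-0->S; Q-1->B; R-0->R; R-1->T; S-0->T; S-1->D; T-0->T; T-1->G

Handle the two conditions separately and then intersect. One (5 states) tracks the count of `1`s modulo 5; the other (4 states) tracks the count of `0`s, saturating at 3. Each combined state is a pair, one component from each; accept when both components accept.
       0  1 
>  A   B  C 
   B   D  E 
   C   E  F 
   D   G  H 
   E   H  I 
   F   I  J 
   G   G  K 
   H   K  L 
   I   L  M 
   J   M  N 
   K   K  O 
   L   O  P 
   M   P  Q 
   N   Q  A 
   O   O  R 
 * P   R  S 
   Q   S  B 
   R   R  T 
   S   T  D 
   T   T  G 
(> = start, * = accepting)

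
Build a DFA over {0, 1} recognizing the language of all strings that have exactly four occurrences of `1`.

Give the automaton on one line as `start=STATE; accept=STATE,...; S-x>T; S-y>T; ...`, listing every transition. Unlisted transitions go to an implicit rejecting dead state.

Only the number of `1`s matters, and only up to 5. Make a chain s0 → s1 → s2 → s3 → s4 → s5 advanced by each `1` (with s5 absorbing); every other symbol self-loops. The accepting set is {s4}.
6 states suffice.
        0   1  
>  s0   s0  s1 
   s1   s1  s2 
   s2   s2  s3 
   s3   s3  s4 
 * s4   s4  s5 
   s5   s5  s5 
(> = start, * = accepting)

start=s0; accept=s4; s0-0>s0; s0-1>s1; s1-0>s1; s1-1>s2; s2-0>s2; s2-1>s3; s3-0>s3; s3-1>s4; s4-0>s4; s4-1>s5; s5-0>s5; s5-1>s5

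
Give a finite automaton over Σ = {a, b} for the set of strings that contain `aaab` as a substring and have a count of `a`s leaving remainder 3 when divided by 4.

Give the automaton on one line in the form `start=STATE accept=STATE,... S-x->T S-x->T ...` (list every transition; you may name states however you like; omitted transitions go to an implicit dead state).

Handle the two conditions separately and then intersect. One (5 states) tracks whether and how much of `aaab` has been seen; the other (4 states) tracks the count of `a`s modulo 4. Each combined state is a pair, one component from each; accept when both components accept.
With 20 states:
          a    b  
>  q0     q1   q0 
   q1     q2   q3 
   q2     q4   q5 
   q3     q6   q3 
   q4     q7   q8 
   q5     q9   q5 
   q6    q10   q5 
   q7    q11  q12 
 * q8    q12   q8 
   q9    q13  q14 
   q10    q7  q14 
   q11   q15  q16 
   q12   q16  q12 
   q13   q11   q0 
   q14   q17  q14 
   q15    q4  q18 
   q16   q18  q16 
   q17   q19   q0 
   q18    q8  q18 
   q19   q15   q3 
(> = start, * = accepting)

start=q0 accept=q8 q0-a->q1 q0-b->q0 q1-a->q2 q1-b->q3 q2-a->q4 q2-b->q5 q3-a->q6 q3-b->q3 q4-a->q7 q4-b->q8 q5-a->q9 q5-b->q5 q6-a->q10 q6-b->q5 q7-a->q11 q7-b->q12 q8-a->q12 q8-b->q8 q9-a->q13 q9-b->q14 q10-a->q7 q10-b->q14 q11-a->q15 q11-b->q16 q12-a->q16 q12-b->q12 q13-a->q11 q13-b->q0 q14-a->q17 q14-b->q14 q15-a->q4 q15-b->q18 q16-a->q18 q16-b->q16 q17-a->q19 q17-b->q0 q18-a->q8 q18-b->q18 q19-a->q15 q19-b->q3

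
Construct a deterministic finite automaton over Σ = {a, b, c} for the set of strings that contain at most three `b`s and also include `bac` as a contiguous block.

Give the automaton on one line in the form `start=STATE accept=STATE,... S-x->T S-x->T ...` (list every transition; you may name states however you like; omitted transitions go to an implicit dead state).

Handle the two conditions separately and then intersect. One (5 states) tracks the count of `b`s, saturating at 4; the other (4 states) tracks whether and how much of `bac` has been seen. Each combined state is a pair, one component from each; accept when both components accept. Equivalent product states are then merged.
13 states suffice.
          a    b    c  
>  q0     q0   q1   q0 
   q1     q2   q3   q4 
   q2     q4   q3   q5 
   q3     q6   q7   q8 
   q4     q4   q3   q4 
 * q5     q5   q9   q5 
   q6     q8   q7   q9 
   q7    q10  q11  q11 
   q8     q8   q7   q8 
 * q9     q9  q12   q9 
   q10   q11  q11  q12 
   q11   q11  q11  q11 
 * q12   q12  q11  q12 
(> = start, * = accepting)

start=q0 accept=q5,q9,q12 q0-a->q0 q0-b->q1 q0-c->q0 q1-a->q2 q1-b->q3 q1-c->q4 q2-a->q4 q2-b->q3 q2-c->q5 q3-a->q6 q3-b->q7 q3-c->q8 q4-a->q4 q4-b->q3 q4-c->q4 q5-a->q5 q5-b->q9 q5-c->q5 q6-a->q8 q6-b->q7 q6-c->q9 q7-a->q10 q7-b->q11 q7-c->q11 q8-a->q8 q8-b->q7 q8-c->q8 q9-a->q9 q9-b->q12 q9-c->q9 q10-a->q11 q10-b->q11 q10-c->q12 q11-a->q11 q11-b->q11 q11-c->q11 q12-a->q12 q12-b->q11 q12-c->q12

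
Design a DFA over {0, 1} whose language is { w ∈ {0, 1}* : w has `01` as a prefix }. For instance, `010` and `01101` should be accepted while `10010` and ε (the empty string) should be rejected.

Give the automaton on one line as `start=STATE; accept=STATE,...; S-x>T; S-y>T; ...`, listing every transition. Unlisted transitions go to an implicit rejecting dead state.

Walk along `01` while the input agrees: from q0 take `0` to q1, and so on. Any deviation drops to the rejecting sink q3. Once q2 is reached the prefix is confirmed and every continuation is accepted.
4 states suffice.
        0   1  
>  q0   q1  q3 
   q1   q3  q2 
 * q2   q2  q2 
   q3   q3  q3 
(> = start, * = accepting)

start=q0; accept=q2; q0-0>q1; q0-1>q3; q1-0>q3; q1-1>q2; q2-0>q2; q2-1>q2; q3-0>q3; q3-1>q3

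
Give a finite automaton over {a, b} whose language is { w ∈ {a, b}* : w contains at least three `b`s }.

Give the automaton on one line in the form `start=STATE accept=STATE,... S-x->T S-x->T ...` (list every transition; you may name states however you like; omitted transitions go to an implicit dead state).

Only the number of `b`s matters, and only up to 4. Make a chain q0 → q1 → q2 → q3 → q4 advanced by each `b` (with q4 absorbing); every other symbol self-loops. The accepting set is {q3, q4}.
A 5-state machine:
        a   b  
>  q0   q0  q1 
   q1   q1  q2 
   q2   q2  q3 
 * q3   q3  q4 
 * q4   q4  q4 
(> = start, * = accepting)

start=q0 accept=q3,q4 q0-a->q0 q0-b->q1 q1-a->q1 q1-b->q2 q2-a->q2 q2-b->q3 q3-a->q3 q3-b->q4 q4-a->q4 q4-b->q4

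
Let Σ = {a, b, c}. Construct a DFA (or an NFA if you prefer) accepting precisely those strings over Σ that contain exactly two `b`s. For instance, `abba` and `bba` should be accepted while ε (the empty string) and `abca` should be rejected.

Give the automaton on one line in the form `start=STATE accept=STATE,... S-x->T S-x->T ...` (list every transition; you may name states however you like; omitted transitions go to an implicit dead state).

Count `b`s, saturating at 3: states q0 through q2 mean 0 through 2 `b`s seen; q3 means more than 2. Each `b` increments (capped at q3); other symbols loop. Accept from {q2}.
With 4 states:
        a   b   c  
>  q0   q0  q1  q0 
   q1   q1  q2  q1 
 * q2   q2  q3  q2 
   q3   q3  q3  q3 
(> = start, * = accepting)

start=q0 accept=q2 q0-a->q0 q0-b->q1 q0-c->q0 q1-a->q1 q1-b->q2 q1-c->q1 q2-a->q2 q2-b->q3 q2-c->q2 q3-a->q3 q3-b->q3 q3-c->q3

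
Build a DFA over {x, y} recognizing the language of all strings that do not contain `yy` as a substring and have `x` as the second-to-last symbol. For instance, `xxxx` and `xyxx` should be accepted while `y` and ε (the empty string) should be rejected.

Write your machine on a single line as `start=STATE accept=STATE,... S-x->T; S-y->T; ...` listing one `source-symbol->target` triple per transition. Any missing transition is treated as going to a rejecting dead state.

Run two small machines in parallel and take their product. The first has 3 states tracking partial matches of the forbidden pattern `yy`; the second has 7 states tracking the last 2 symbols read. A product state is a pair (one from each), accepting exactly when both do.
A 10-state machine:
        x   y  
>  S0   S1  S2 
   S1   S3  S4 
   S2   S5  S6 
 * S3   S3  S4 
 * S4   S5  S6 
   S5   S3  S4 
   S6   S7  S6 
   S7   S8  S9 
   S8   S8  S9 
   S9   S7  S6 
(> = start, * = accepting)

start=S0; accept=S3,S4; S0-x->S1; S0-y->S2; S1-x->S3; S1-y->S4; S2-x->S5; S2-y->S6; S3-x->S3; S3-y->S4; S4-x->S5; S4-y->S6; S5-x->S3; S5-y->S4; S6-x->S7; S6-y->S6; S7-x->S8; S7-y->S9; S8-x->S8; S8-y->S9; S9-x->S7; S9-y->S6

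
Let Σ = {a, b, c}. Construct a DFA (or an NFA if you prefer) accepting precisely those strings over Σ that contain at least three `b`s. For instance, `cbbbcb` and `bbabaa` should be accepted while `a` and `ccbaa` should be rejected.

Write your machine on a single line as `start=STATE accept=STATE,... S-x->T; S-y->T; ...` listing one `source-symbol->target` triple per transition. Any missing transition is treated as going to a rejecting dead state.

Only the number of `b`s matters, and only up to 4. Make a chain S0 → S1 → S2 → S3 → S4 advanced by each `b` (with S4 absorbing); every other symbol self-loops. The accepting set is {S3, S4}.
5 states suffice.
        a   b   c  
>  S0   S0  S1  S0 
   S1   S1  S2  S1 
   S2   S2  S3  S2 
 * S3   S3  S4  S3 
 * S4   S4  S4  S4 
(> = start, * = accepting)

start=S0; accept=S3,S4; S0-a->S0; S0-b->S1; S0-c->S0; S1-a->S1; S1-b->S2; S1-c->S1; S2-a->S2; S2-b->S3; S2-c->S2; S3-a->S3; S3-b->S4; S3-c->S3; S4-a->S4; S4-b->S4; S4-c->S4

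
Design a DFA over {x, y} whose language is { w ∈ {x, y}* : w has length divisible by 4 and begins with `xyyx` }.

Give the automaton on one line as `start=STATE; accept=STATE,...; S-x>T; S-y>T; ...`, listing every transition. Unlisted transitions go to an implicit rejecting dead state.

Handle the two conditions separately and then intersect. The first has 4 states tracking the input length modulo 4; the second has 6 states tracking whether the input so far still matches the prefix `xyyx`. A product state is a pair (one from each), accepting exactly when both do. After merging equivalent states the machine shrinks.
With 9 states:
        x   y  
>  s0   s1  s2 
   s1   s2  s3 
   s2   s2  s2 
   s3   s2  s4 
   s4   s5  s2 
 * s5   s6  s6 
   s6   s7  s7 
   s7   s8  s8 
   s8   s5  s5 
(> = start, * = accepting)

start=s0; accept=s5; s0-x>s1; s0-y>s2; s1-x>s2; s1-y>s3; s2-x>s2; s2-y>s2; s3-x>s2; s3-y>s4; s4-x>s5; s4-y>s2; s5-x>s6; s5-y>s6; s6-x>s7; s6-y>s7; s7-x>s8; s7-y>s8; s8-x>s5; s8-y>s5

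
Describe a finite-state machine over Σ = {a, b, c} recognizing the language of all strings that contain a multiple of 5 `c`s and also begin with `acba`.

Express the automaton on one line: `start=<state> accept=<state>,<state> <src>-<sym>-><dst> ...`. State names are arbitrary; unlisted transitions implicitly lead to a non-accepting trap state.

start=q0 accept=q9 q0-a->q1 q0-b->q2 q0-c->q2 q1-a->q2 q1-b->q2 q1-c->q3 q2-a->q2 q2-b->q2 q2-c->q2 q3-a->q2 q3-b->q4 q3-c->q2 q4-a->q5 q4-b->q2 q4-c->q2 q5-a->q5 q5-b->q5 q5-c->q6 q6-a->q6 q6-b->q6 q6-c->q7 q7-a->q7 q7-b->q7 q7-c->q8 q8-a->q8 q8-b->q8 q8-c->q9 q9-a->q9 q9-b->q9 q9-c->q5

Handle the two conditions separately and then intersect. One (5 states) tracks the count of `c`s modulo 5; the other (6 states) tracks whether the input so far still matches the prefix `acba`. Each combined state is a pair, one component from each; accept when both components accept. Equivalent product states are then merged.
With 10 states:
        a   b   c  
>  q0   q1  q2  q2 
   q1   q2  q2  q3 
   q2   q2  q2  q2 
   q3   q2  q4  q2 
   q4   q5  q2  q2 
   q5   q5  q5  q6 
   q6   q6  q6  q7 
   q7   q7  q7  q8 
   q8   q8  q8  q9 
 * q9   q9  q9  q5 
(> = start, * = accepting)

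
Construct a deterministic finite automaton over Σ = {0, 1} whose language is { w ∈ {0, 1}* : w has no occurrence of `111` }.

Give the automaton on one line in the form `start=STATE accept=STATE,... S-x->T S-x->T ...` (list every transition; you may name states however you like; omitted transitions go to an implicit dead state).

start=S0 accept=S0,S1,S2 S0-0->S0 S0-1->S1 S1-0->S0 S1-1->S2 S2-0->S0 S2-1->S3 S3-0->S3 S3-1->S3

Track partial matches of the forbidden pattern `111`. State S3 is a dead state reached once `111` has occurred; every other state accepts. S0 means no part of `111` is currently matched.
A 4-state machine:
        0   1  
>* S0   S0  S1 
 * S1   S0  S2 
 * S2   S0  S3 
   S3   S3  S3 
(> = start, * = accepting)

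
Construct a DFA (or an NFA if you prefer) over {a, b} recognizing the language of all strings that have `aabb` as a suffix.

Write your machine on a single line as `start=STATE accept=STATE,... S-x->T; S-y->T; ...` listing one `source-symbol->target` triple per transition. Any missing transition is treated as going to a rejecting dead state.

start=S0; accept=S4; S0-a->S1; S0-b->S0; S1-a->S2; S1-b->S0; S2-a->S2; S2-b->S3; S3-a->S1; S3-b->S4; S4-a->S1; S4-b->S0

Let each state record the length of the longest suffix of the input read so far that is also a prefix of `aabb`. S1 means the last symbol is `a`; S2 means the last 2 symbols are `aa`; S3 means the last 3 symbols are `aab`; S4 means the last 4 symbols are `aabb`. Accept only at S4, where the string currently ends in `aabb`.
A 5-state machine:
        a   b  
>  S0   S1  S0 
   S1   S2  S0 
   S2   S2  S3 
   S3   S1  S4 
 * S4   S1  S0 
(> = start, * = accepting)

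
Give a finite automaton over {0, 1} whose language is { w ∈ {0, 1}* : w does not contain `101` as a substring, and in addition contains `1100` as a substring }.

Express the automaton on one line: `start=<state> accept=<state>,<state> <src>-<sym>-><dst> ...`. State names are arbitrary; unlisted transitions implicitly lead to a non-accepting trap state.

start=s0 accept=s8,s10,s12 s0-0->s0 s0-1->s1 s1-0->s2 s1-1->s3 s2-0->s0 s2-1->s4 s3-0->s5 s3-1->s3 s4-0->s6 s4-1->s7 s5-0->s8 s5-1->s4 s6-0->s6 s6-1->s4 s7-0->s9 s7-1->s7 s8-0->s8 s8-1->s10 s9-0->s11 s9-1->s4 s10-0->s12 s10-1->s10 s11-0->s11 s11-1->s11 s12-0->s8 s12-1->s11

Handle the two conditions separately and then intersect. One (4 states) tracks partial matches of the forbidden pattern `101`; the other (5 states) tracks whether and how much of `1100` has been seen. Each combined state is a pair, one component from each; accept when both components accept.
          0    1  
>  s0     s0   s1 
   s1     s2   s3 
   s2     s0   s4 
   s3     s5   s3 
   s4     s6   s7 
   s5     s8   s4 
   s6     s6   s4 
   s7     s9   s7 
 * s8     s8  s10 
   s9    s11   s4 
 * s10   s12  s10 
   s11   s11  s11 
 * s12    s8  s11 
(> = start, * = accepting)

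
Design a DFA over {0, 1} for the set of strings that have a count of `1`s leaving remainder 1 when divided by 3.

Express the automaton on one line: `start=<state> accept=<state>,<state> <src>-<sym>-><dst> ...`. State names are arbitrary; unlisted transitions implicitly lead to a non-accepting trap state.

Keep the running count of `1`s modulo 3: each `1` advances along the cycle s0 → s1 → s2 → s0 while other symbols loop. Accept at s1.
With 3 states:
        0   1  
>  s0   s0  s1 
 * s1   s1  s2 
   s2   s2  s0 
(> = start, * = accepting)

start=s0 accept=s1 s0-0->s0 s0-1->s1 s1-0->s1 s1-1->s2 s2-0->s2 s2-1->s0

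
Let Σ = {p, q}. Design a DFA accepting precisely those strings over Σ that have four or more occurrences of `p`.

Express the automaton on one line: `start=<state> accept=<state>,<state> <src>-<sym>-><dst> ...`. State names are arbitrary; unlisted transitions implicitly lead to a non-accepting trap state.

Only the number of `p`s matters, and only up to 5. Make a chain A → B → C → D → E → F advanced by each `p` (with F absorbing); every other symbol self-loops. The accepting set is {E, F}.
A 6-state machine:
       p  q 
>  A   B  A 
   B   C  B 
   C   D  C 
   D   E  D 
 * E   F  E 
 * F   F  F 
(> = start, * = accepting)

start=A accept=E,F A-p->B A-q->A B-p->C B-q->B C-p->D C-q->C D-p->E D-q->D E-p->F E-q->E F-p->F F-q->F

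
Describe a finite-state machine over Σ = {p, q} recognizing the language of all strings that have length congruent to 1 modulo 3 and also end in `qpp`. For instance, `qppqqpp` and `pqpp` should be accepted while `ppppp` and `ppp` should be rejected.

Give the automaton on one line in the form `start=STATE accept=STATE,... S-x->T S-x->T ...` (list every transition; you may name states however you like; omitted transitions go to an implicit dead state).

Run two small machines in parallel and take their product. The first has 3 states tracking the input length modulo 3; the second has 4 states tracking how much of the suffix `qpp` has currently been matched. A product state is a pair (one from each), accepting exactly when both do.
          p    q  
>  s0     s1   s2 
   s1     s3   s4 
   s2     s5   s4 
   s3     s0   s6 
   s4     s7   s6 
   s5     s8   s6 
   s6     s9   s2 
   s7    s10   s2 
   s8     s1   s2 
   s9    s11   s4 
 * s10    s3   s4 
   s11    s0   s6 
(> = start, * = accepting)

start=s0 accept=s10 s0-p->s1 s0-q->s2 s1-p->s3 s1-q->s4 s2-p->s5 s2-q->s4 s3-p->s0 s3-q->s6 s4-p->s7 s4-q->s6 s5-p->s8 s5-q->s6 s6-p->s9 s6-q->s2 s7-p->s10 s7-q->s2 s8-p->s1 s8-q->s2 s9-p->s11 s9-q->s4 s10-p->s3 s10-q->s4 s11-p->s0 s11-q->s6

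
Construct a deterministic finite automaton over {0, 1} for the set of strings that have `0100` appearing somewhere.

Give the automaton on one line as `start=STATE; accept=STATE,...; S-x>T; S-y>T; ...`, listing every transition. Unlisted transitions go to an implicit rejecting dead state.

start=q0; accept=q4; q0-0>q1; q0-1>q0; q1-0>q1; q1-1>q2; q2-0>q3; q2-1>q0; q3-0>q4; q3-1>q2; q4-0>q4; q4-1>q4

States q0..q3 record the length of the longest prefix of `0100` that matches the current input suffix. Reaching q4 means `0100` has been seen, and we stay there forever. Accept from q4.
        0   1  
>  q0   q1  q0 
   q1   q1  q2 
   q2   q3  q0 
   q3   q4  q2 
 * q4   q4  q4 
(> = start, * = accepting)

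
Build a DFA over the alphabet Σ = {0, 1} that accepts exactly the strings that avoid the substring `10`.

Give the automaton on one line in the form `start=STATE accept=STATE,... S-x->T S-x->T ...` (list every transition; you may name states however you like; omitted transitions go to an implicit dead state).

start=q0 accept=q0,q1 q0-0->q0 q0-1->q1 q1-0->q2 q1-1->q1 q2-0->q2 q2-1->q2

This is the complement of 'contains `10`'. Use the same substring-matching states — q0 through q2 holding how much of `10` has just been matched — but flip the accepting set: everything except the trap q2 accepts.
        0   1  
>* q0   q0  q1 
 * q1   q2  q1 
   q2   q2  q2 
(> = start, * = accepting)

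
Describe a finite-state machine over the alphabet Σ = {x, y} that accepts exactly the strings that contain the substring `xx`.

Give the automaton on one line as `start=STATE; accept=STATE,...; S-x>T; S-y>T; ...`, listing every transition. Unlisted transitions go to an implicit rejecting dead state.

Track how much of `xx` has been matched so far: state s0 is no progress, s2 is the absorbing accept state reached once `xx` has occurred. Intermediate states record partial matches; on a mismatch, fall back to the longest reusable overlap.
3 states suffice.
        x   y  
>  s0   s1  s0 
   s1   s2  s0 
 * s2   s2  s2 
(> = start, * = accepting)

start=s0; accept=s2; s0-x>s1; s0-y>s0; s1-x>s2; s1-y>s0; s2-x>s2; s2-y>s2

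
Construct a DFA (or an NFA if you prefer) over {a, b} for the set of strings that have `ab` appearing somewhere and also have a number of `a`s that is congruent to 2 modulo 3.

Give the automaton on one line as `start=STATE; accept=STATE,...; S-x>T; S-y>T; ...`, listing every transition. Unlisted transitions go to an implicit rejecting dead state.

Run two small machines in parallel and take their product. One (3 states) tracks whether and how much of `ab` has been seen; the other (3 states) tracks the count of `a`s modulo 3. Each combined state is a pair, one component from each; accept when both components accept.
A 7-state machine:
        a   b  
>  q0   q1  q0 
   q1   q2  q3 
   q2   q4  q5 
   q3   q5  q3 
   q4   q1  q6 
 * q5   q6  q5 
   q6   q3  q6 
(> = start, * = accepting)

start=q0; accept=q5; q0-a>q1; q0-b>q0; q1-a>q2; q1-b>q3; q2-a>q4; q2-b>q5; q3-a>q5; q3-b>q3; q4-a>q1; q4-b>q6; q5-a>q6; q5-b>q5; q6-a>q3; q6-b>q6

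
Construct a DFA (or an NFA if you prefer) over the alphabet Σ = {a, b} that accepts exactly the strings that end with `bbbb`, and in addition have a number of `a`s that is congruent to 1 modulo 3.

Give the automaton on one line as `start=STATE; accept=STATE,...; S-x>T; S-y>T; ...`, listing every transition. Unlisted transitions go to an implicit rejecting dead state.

start=s0; accept=s6; s0-a>s1; s0-b>s0; s1-a>s2; s1-b>s3; s2-a>s0; s2-b>s2; s3-a>s2; s3-b>s4; s4-a>s2; s4-b>s5; s5-a>s2; s5-b>s6; s6-a>s2; s6-b>s6

Build one automaton per condition and run them in lockstep. One (5 states) tracks how much of the suffix `bbbb` has currently been matched; the other (3 states) tracks the count of `a`s modulo 3. Each combined state is a pair, one component from each; accept when both components accept. Equivalent product states are then merged.
With 7 states:
        a   b  
>  s0   s1  s0 
   s1   s2  s3 
   s2   s0  s2 
   s3   s2  s4 
   s4   s2  s5 
   s5   s2  s6 
 * s6   s2  s6 
(> = start, * = accepting)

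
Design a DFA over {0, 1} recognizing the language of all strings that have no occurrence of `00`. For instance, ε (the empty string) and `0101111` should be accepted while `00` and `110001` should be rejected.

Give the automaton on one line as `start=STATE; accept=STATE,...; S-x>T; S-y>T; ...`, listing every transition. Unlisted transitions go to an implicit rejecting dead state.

start=s0; accept=s0,s1; s0-0>s1; s0-1>s0; s1-0>s2; s1-1>s0; s2-0>s2; s2-1>s2

Track partial matches of the forbidden pattern `00`. State s2 is a dead state reached once `00` has occurred; every other state accepts. s0 means no part of `00` is currently matched.
3 states suffice.
        0   1  
>* s0   s1  s0 
 * s1   s2  s0 
   s2   s2  s2 
(> = start, * = accepting)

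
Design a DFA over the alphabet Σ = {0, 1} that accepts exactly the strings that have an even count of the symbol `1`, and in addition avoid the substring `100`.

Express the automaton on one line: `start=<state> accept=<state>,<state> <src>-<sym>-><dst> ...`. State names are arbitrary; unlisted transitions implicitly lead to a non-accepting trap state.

start=q0 accept=q0,q3,q5 q0-0->q0 q0-1->q1 q1-0->q2 q1-1->q3 q2-0->q4 q2-1->q3 q3-0->q5 q3-1->q1 q4-0->q4 q4-1->q4 q5-0->q4 q5-1->q1

Run two small machines in parallel and take their product. One (2 states) tracks the count of `1`s modulo 2; the other (4 states) tracks partial matches of the forbidden pattern `100`. Each combined state is a pair, one component from each; accept when both components accept. Minimizing collapses redundant product states.
With 6 states:
        0   1  
>* q0   q0  q1 
   q1   q2  q3 
   q2   q4  q3 
 * q3   q5  q1 
   q4   q4  q4 
 * q5   q4  q1 
(> = start, * = accepting)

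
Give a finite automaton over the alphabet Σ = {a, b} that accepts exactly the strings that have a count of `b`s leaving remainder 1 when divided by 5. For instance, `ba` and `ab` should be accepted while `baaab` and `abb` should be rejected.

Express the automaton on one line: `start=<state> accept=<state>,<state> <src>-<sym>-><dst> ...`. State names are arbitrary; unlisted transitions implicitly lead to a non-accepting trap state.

Keep the running count of `b`s modulo 5: each `b` advances along the cycle q0 → q1 → q2 → q3 → q4 → q0 while other symbols loop. Accept at q1.
With 5 states:
        a   b  
>  q0   q0  q1 
 * q1   q1  q2 
   q2   q2  q3 
   q3   q3  q4 
   q4   q4  q0 
(> = start, * = accepting)

start=q0 accept=q1 q0-a->q0 q0-b->q1 q1-a->q1 q1-b->q2 q2-a->q2 q2-b->q3 q3-a->q3 q3-b->q4 q4-a->q4 q4-b->q0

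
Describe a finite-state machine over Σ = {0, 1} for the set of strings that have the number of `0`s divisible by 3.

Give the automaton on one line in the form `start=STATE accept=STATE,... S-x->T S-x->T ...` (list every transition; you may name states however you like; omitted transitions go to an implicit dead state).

Keep the running count of `0`s modulo 3: each `0` advances along the cycle q0 → q1 → q2 → q0 while other symbols loop. Accept at q0.
        0   1  
>* q0   q1  q0 
   q1   q2  q1 
   q2   q0  q2 
(> = start, * = accepting)

start=q0 accept=q0 q0-0->q1 q0-1->q0 q1-0->q2 q1-1->q1 q2-0->q0 q2-1->q2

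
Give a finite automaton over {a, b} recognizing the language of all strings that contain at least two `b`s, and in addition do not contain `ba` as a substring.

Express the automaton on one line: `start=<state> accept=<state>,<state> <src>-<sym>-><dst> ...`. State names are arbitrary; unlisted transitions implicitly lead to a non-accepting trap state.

Handle the two conditions separately and then intersect. One (4 states) tracks the count of `b`s, saturating at 3; the other (3 states) tracks partial matches of the forbidden pattern `ba`. Each combined state is a pair, one component from each; accept when both components accept. Minimizing collapses redundant product states.
        a   b  
>  q0   q0  q1 
   q1   q2  q3 
   q2   q2  q2 
 * q3   q2  q3 
(> = start, * = accepting)

start=q0 accept=q3 q0-a->q0 q0-b->q1 q1-a->q2 q1-b->q3 q2-a->q2 q2-b->q2 q3-a->q2 q3-b->q3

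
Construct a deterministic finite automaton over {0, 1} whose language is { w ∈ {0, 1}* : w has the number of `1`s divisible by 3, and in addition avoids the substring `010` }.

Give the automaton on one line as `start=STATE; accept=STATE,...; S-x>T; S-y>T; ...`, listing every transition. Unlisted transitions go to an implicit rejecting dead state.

Build one automaton per condition and run them in lockstep. The first has 3 states tracking the count of `1`s modulo 3; the second has 4 states tracking partial matches of the forbidden pattern `010`. A product state is a pair (one from each), accepting exactly when both do. Equivalent product states are then merged.
With 10 states:
        0   1  
>* s0   s1  s2 
 * s1   s1  s3 
   s2   s4  s5 
   s3   s6  s5 
   s4   s4  s7 
   s5   s8  s0 
   s6   s6  s6 
   s7   s6  s0 
   s8   s8  s9 
 * s9   s6  s2 
(> = start, * = accepting)

start=s0; accept=s0,s1,s9; s0-0>s1; s0-1>s2; s1-0>s1; s1-1>s3; s2-0>s4; s2-1>s5; s3-0>s6; s3-1>s5; s4-0>s4; s4-1>s7; s5-0>s8; s5-1>s0; s6-0>s6; s6-1>s6; s7-0>s6; s7-1>s0; s8-0>s8; s8-1>s9; s9-0>s6; s9-1>s2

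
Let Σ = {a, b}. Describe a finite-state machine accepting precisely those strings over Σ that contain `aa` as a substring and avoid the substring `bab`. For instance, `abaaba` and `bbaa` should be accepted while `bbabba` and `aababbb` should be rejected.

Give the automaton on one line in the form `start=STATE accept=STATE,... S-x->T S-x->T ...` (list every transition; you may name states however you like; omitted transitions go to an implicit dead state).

Handle the two conditions separately and then intersect. One (3 states) tracks whether and how much of `aa` has been seen; the other (4 states) tracks partial matches of the forbidden pattern `bab`. Each combined state is a pair, one component from each; accept when both components accept.
With 10 states:
        a   b  
>  s0   s1  s2 
   s1   s3  s2 
   s2   s4  s2 
 * s3   s3  s5 
   s4   s3  s6 
 * s5   s7  s5 
   s6   s8  s6 
 * s7   s3  s9 
   s8   s9  s6 
   s9   s9  s9 
(> = start, * = accepting)

start=s0 accept=s3,s5,s7 s0-a->s1 s0-b->s2 s1-a->s3 s1-b->s2 s2-a->s4 s2-b->s2 s3-a->s3 s3-b->s5 s4-a->s3 s4-b->s6 s5-a->s7 s5-b->s5 s6-a->s8 s6-b->s6 s7-a->s3 s7-b->s9 s8-a->s9 s8-b->s6 s9-a->s9 s9-b->s9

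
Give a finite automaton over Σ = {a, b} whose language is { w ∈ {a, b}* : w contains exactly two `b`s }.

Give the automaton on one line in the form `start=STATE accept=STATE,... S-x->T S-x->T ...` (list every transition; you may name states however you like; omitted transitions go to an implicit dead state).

start=s0 accept=s2 s0-a->s0 s0-b->s1 s1-a->s1 s1-b->s2 s2-a->s2 s2-b->s3 s3-a->s3 s3-b->s3

Only the number of `b`s matters, and only up to 3. Make a chain s0 → s1 → s2 → s3 advanced by each `b` (with s3 absorbing); every other symbol self-loops. The accepting set is {s2}.
With 4 states:
        a   b  
>  s0   s0  s1 
   s1   s1  s2 
 * s2   s2  s3 
   s3   s3  s3 
(> = start, * = accepting)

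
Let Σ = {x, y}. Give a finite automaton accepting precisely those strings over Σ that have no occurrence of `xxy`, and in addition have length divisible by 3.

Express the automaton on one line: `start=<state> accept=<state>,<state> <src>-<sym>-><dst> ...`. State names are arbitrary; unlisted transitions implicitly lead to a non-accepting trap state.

start=A accept=A,G,I A-x->B A-y->C B-x->D B-y->E C-x->F C-y->E D-x->G D-y->H E-x->I E-y->A F-x->G F-y->A G-x->J G-y->K H-x->K H-y->K I-x->J I-y->C J-x->D J-y->L K-x->L K-y->L L-x->H L-y->H

Run two small machines in parallel and take their product. The first has 4 states tracking partial matches of the forbidden pattern `xxy`; the second has 3 states tracking the input length modulo 3. A product state is a pair (one from each), accepting exactly when both do.
12 states suffice.
       x  y 
>* A   B  C 
   B   D  E 
   C   F  E 
   D   G  H 
   E   I  A 
   F   G  A 
 * G   J  K 
   H   K  K 
 * I   J  C 
   J   D  L 
   K   L  L 
   L   H  H 
(> = start, * = accepting)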